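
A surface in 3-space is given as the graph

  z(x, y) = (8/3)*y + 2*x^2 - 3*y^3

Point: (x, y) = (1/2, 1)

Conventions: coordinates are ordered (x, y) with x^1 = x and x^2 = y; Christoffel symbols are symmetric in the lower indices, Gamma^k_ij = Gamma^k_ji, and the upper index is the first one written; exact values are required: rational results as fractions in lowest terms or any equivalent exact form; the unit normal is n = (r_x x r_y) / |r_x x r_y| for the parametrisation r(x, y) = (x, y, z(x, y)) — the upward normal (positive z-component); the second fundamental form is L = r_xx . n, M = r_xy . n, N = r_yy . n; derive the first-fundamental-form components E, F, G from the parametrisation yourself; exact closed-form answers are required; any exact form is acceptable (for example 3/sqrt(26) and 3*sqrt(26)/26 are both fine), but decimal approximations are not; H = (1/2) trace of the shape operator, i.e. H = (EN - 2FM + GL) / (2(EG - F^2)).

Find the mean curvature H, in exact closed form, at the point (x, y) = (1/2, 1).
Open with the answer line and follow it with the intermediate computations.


Answer: H = 1005*sqrt(406)/164836

z_x = 2, z_y = -19/3, z_xx = 4, z_xy = 0, z_yy = -18
E = 5, F = -38/3, G = 370/9; answer radicand W^2 = 406/9
unnormalised second-form numerators: l = 4, m = 0, n = -18; L = l/sqrt(406/9), and similarly M = m/sqrt(W^2), N = n/sqrt(W^2)
H = (E*n - 2*F*m + G*l) / (2*(EG - F^2)*sqrt(W^2)); E*n - 2*F*m + G*l = 670/9, EG - F^2 = 406/9, so H = (335/406)/sqrt(406/9)


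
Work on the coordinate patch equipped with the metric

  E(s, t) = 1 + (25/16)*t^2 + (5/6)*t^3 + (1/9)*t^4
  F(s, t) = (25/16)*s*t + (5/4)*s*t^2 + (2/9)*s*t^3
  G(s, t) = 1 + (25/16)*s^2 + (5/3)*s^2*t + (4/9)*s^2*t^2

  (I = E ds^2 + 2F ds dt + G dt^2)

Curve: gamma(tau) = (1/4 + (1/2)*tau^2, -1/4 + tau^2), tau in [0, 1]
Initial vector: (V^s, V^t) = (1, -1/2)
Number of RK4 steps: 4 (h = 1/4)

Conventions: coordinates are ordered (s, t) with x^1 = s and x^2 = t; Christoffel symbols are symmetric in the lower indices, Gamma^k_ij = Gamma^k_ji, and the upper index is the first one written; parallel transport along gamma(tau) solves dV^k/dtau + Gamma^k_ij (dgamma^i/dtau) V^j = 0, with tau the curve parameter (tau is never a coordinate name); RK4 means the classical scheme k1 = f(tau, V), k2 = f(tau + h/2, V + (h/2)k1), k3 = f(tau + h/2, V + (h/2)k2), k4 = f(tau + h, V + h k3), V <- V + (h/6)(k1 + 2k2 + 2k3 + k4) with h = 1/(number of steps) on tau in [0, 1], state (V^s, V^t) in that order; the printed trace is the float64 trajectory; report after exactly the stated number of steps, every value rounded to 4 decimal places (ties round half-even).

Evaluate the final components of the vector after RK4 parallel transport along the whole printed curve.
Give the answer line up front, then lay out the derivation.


Answer: V^s = 0.9150, V^t = -0.7713

gamma'(tau) = (tau, 2*tau); f(tau, V)^k = -Gamma^k_ij(gamma(tau)) gamma'^i(tau) V^j; h = 1/4; intermediate values shown to 6 dp
curve data and Christoffel symbols at the stage parameters:
  tau = 0.000000: gamma = (0.250000, -0.250000), gamma' = (0.000000, 0.000000); Gamma_sss = 0.000000, Gamma_sst = -0.272761, Gamma_stt = -0.041963, Gamma_tss = 0.000000, Gamma_tst = 0.253278, Gamma_ttt = 0.038966
  tau = 0.125000: gamma = (0.257812, -0.234375), gamma' = (0.125000, 0.250000); Gamma_sss = 0.000000, Gamma_sst = -0.260104, Gamma_stt = -0.040873, Gamma_tss = 0.000000, Gamma_tst = 0.267040, Gamma_ttt = 0.041963
  tau = 0.250000: gamma = (0.281250, -0.187500), gamma' = (0.250000, 0.500000); Gamma_sss = 0.000000, Gamma_sst = -0.217875, Gamma_stt = -0.036312, Gamma_tss = 0.000000, Gamma_tst = 0.309612, Gamma_ttt = 0.051602
  tau = 0.375000: gamma = (0.320312, -0.109375), gamma' = (0.375000, 0.750000); Gamma_sss = 0.000000, Gamma_sst = -0.134712, Gamma_stt = -0.024439, Gamma_tss = 0.000000, Gamma_tst = 0.382662, Gamma_ttt = 0.069421
  tau = 0.500000: gamma = (0.375000, 0.000000), gamma' = (0.500000, 1.000000); Gamma_sss = 0.000000, Gamma_sst = 0.000000, Gamma_stt = 0.000000, Gamma_tss = 0.000000, Gamma_tst = 0.480384, Gamma_ttt = 0.096077
  tau = 0.625000: gamma = (0.445312, 0.140625), gamma' = (0.625000, 1.250000); Gamma_sss = 0.000000, Gamma_sst = 0.176136, Gamma_stt = 0.038914, Gamma_tss = 0.000000, Gamma_tst = 0.577926, Gamma_ttt = 0.127681
  tau = 0.750000: gamma = (0.531250, 0.312500), gamma' = (0.750000, 1.500000); Gamma_sss = 0.000000, Gamma_sst = 0.346840, Gamma_stt = 0.084233, Gamma_tss = 0.000000, Gamma_tst = 0.634985, Gamma_ttt = 0.154211
  tau = 0.875000: gamma = (0.632812, 0.515625), gamma' = (0.875000, 1.750000); Gamma_sss = 0.000000, Gamma_sst = 0.457382, Gamma_stt = 0.121072, Gamma_tss = 0.000000, Gamma_tst = 0.629186, Gamma_ttt = 0.166549
  tau = 1.000000: gamma = (0.750000, 0.750000), gamma' = (1.000000, 2.000000); Gamma_sss = 0.000000, Gamma_sst = 0.493634, Gamma_stt = 0.141038, Gamma_tss = 0.000000, Gamma_tst = 0.575906, Gamma_ttt = 0.164545
step 0: V^s = 1.0000, V^t = -0.5000
step 1: k1 = (0.000000, 0.000000), k2 = (0.043660, -0.044825), k3 = (0.043776, -0.044943), k4 = (0.073001, -0.103738); V <- V + (h/6)(k1 + 2k2 + 2k3 + k4): V^s = 1.0103, V^t = -0.5118
step 2: k1 = (0.072893, -0.103585), k2 = (0.066871, -0.189953), k3 = (0.066052, -0.187626), k4 = (0.000000, -0.305402); V <- V + (h/6)(k1 + 2k2 + 2k3 + k4): V^s = 1.0244, V^t = -0.5603
step 3: k1 = (0.000000, -0.303711), k2 = (-0.130590, -0.428481), k3 = (-0.124520, -0.408566), k4 = (-0.260758, -0.477387); V <- V + (h/6)(k1 + 2k2 + 2k3 + k4): V^s = 0.9923, V^t = -0.6626
step 4: k1 = (-0.260179, -0.476329), k2 = (-0.326222, -0.448758), k3 = (-0.321723, -0.442570), k4 = (-0.300458, -0.350534); V <- V + (h/6)(k1 + 2k2 + 2k3 + k4): V^s = 0.9150, V^t = -0.7713


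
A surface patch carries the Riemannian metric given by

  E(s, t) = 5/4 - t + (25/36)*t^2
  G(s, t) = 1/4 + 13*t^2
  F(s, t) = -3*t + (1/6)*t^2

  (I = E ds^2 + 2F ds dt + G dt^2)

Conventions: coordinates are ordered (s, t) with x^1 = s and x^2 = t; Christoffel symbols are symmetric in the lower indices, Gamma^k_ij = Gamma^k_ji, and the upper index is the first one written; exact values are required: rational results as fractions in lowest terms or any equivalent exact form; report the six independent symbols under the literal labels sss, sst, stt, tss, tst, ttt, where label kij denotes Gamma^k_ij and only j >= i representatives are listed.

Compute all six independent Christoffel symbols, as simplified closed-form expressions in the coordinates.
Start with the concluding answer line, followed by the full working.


Answer: Gamma_sss = (50*t^3 - 936*t^2 + 648*t)/(3888*t^4 - 5184*t^3 + 3207*t^2 - 108*t + 135), Gamma_sst = (1300*t^3 - 936*t^2 + 25*t - 18)/(1296*t^4 - 1728*t^3 + 1069*t^2 - 36*t + 45), Gamma_stt = (312*t^3 + 12*t - 108)/(1296*t^4 - 1728*t^3 + 1069*t^2 - 36*t + 45), Gamma_tss = (-625*t^3 + 1350*t^2 - 1773*t + 810)/(11664*t^4 - 15552*t^3 + 9621*t^2 - 324*t + 405), Gamma_tst = (-50*t^3 + 936*t^2 - 648*t)/(3888*t^4 - 5184*t^3 + 3207*t^2 - 108*t + 135), Gamma_ttt = (1292*t^3 - 1656*t^2 + 1044*t)/(1296*t^4 - 1728*t^3 + 1069*t^2 - 36*t + 45)

E = 5/4 - t + (25/36)*t^2; F = -3*t + (1/6)*t^2; G = 1/4 + 13*t^2
Gamma^k_ij = (1/2) g^{kl} (d_i g_jl + d_j g_il - d_l g_ij), with g^inv = (1/(EG-F^2)) [[G, -F], [-F, E]]
first partials: E_s = 0, E_t = -1 + (25/18)*t, F_s = 0, F_t = -3 + (1/3)*t, G_s = 0, G_t = 26*t
D = EG - F^2 = 5/16 - (1/4)*t + (1069/144)*t^2 - 12*t^3 + 9*t^4
expanded: Gamma^s_ss = (G E_s - 2F F_s + F E_t)/(2D), Gamma^s_st = (G E_t - F G_s)/(2D), Gamma^s_tt = (2G F_t - G G_s - F G_t)/(2D), Gamma^t_ss = (2E F_s - E E_t - F E_s)/(2D), Gamma^t_st = (E G_s - F E_t)/(2D), Gamma^t_tt = (E G_t - 2F F_t + F G_s)/(2D); substitute and cancel common factors


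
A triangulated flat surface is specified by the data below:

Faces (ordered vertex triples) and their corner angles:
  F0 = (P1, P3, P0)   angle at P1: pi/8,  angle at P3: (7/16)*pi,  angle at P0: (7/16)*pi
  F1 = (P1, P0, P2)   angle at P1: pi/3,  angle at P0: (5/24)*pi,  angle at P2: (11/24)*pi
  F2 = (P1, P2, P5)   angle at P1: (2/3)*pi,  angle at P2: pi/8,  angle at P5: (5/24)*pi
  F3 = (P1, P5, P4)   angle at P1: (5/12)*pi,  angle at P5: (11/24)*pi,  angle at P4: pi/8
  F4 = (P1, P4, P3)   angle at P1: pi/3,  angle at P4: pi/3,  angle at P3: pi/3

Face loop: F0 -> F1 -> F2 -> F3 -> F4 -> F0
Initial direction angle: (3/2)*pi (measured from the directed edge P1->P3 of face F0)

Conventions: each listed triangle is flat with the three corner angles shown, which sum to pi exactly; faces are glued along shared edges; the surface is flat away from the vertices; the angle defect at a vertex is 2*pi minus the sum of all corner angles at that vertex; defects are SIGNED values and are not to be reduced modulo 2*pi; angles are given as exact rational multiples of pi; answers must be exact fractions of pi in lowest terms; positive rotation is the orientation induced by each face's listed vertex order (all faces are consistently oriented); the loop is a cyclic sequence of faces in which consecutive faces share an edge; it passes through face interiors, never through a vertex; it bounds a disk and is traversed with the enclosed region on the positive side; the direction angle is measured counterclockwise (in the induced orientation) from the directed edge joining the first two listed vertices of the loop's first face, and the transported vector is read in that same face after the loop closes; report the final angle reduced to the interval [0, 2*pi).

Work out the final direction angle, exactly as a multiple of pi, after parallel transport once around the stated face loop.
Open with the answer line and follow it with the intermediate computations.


Answer: final direction angle = (13/8)*pi

enclosed vertex P1: corner angles sum to (15/8)*pi, defect = 2*pi - (15/8)*pi = pi/8
by Gauss-Bonnet the loop rotates the vector by the enclosed defect sum (positive orientation, mod 2*pi)
final angle = (3/2)*pi + pi/8 = (13/8)*pi (mod 2*pi)


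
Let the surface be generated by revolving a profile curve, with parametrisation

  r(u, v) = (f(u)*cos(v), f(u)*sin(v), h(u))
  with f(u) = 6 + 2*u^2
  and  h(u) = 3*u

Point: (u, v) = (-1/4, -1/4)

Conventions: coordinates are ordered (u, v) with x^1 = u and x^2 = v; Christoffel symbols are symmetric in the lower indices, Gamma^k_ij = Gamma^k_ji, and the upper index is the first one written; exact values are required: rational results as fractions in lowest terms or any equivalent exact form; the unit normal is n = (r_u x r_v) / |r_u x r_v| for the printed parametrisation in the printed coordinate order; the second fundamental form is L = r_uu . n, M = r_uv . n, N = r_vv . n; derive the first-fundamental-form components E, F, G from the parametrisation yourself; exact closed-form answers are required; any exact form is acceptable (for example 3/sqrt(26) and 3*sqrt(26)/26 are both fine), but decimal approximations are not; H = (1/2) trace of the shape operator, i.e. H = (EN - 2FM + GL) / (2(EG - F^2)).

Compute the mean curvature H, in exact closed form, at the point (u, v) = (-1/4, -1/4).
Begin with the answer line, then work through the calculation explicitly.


Answer: H = -87*sqrt(10)/2450

f = 49/8, f' = -1, f'' = 4, h' = 3, h'' = 0
E = 10, F = 0, G = 2401/64; answer radicand W^2 = 10
unnormalised second-form numerators: l = -12, m = 0, n = 147/8; L = l/sqrt(10), and similarly M = m/sqrt(W^2), N = n/sqrt(W^2)
H = (E*n - 2*F*m + G*l) / (2*(EG - F^2)*sqrt(W^2)); E*n - 2*F*m + G*l = -4263/16, EG - F^2 = 12005/32, so H = (-87/245)/sqrt(10)


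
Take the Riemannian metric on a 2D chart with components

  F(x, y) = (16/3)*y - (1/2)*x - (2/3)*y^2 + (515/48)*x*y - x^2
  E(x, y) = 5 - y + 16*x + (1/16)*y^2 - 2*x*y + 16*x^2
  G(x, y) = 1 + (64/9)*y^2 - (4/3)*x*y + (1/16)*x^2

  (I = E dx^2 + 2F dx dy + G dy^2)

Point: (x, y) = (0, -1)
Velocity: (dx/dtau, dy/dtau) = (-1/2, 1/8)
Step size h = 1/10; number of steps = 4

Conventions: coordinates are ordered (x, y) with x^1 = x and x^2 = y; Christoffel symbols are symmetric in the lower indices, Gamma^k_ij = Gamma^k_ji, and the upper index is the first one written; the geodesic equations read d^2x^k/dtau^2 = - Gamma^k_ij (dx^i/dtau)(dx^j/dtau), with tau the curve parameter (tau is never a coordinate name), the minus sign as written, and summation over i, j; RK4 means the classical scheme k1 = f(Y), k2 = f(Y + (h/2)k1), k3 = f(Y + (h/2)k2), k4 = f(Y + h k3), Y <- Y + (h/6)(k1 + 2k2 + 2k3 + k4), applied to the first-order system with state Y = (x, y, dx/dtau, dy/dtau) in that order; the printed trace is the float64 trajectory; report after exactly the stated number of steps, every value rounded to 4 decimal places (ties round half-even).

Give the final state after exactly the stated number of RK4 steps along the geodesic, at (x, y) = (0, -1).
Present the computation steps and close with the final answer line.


f(Y) = (dx/dtau, dy/dtau, -Gamma^x_ij Y'^i Y'^j, -Gamma^y_ij Y'^i Y'^j) with the Gammas evaluated at the stage position; h = 0.100000; intermediate values shown to 6 dp
step 0: x = 0.0000, y = -1.0000, dx/dtau = -0.5000, dy/dtau = 0.1250
step 1:
  k1: at (x, y) = (0.000000, -1.000000), (dx/dtau, dy/dtau) = (-0.500000, 0.125000); Gamma_xxx = 0.683184, Gamma_xxy = -0.042699, Gamma_xyy = 0.455456, Gamma_yxx = -0.809700, Gamma_yxy = 0.050606, Gamma_yyy = -0.539800; k1 = (-0.500000, 0.125000, -0.183250, 0.217185)
  k2: at (x, y) = (-0.025000, -0.993750), (dx/dtau, dy/dtau) = (-0.509162, 0.135859); Gamma_xxx = 0.681762, Gamma_xxy = -0.042610, Gamma_xyy = 0.454508, Gamma_yxx = -0.838940, Gamma_yxy = 0.052434, Gamma_yyy = -0.559293; k2 = (-0.509162, 0.135859, -0.191029, 0.235070)
  k3: at (x, y) = (-0.025458, -0.993207), (dx/dtau, dy/dtau) = (-0.509551, 0.136753); Gamma_xxx = 0.682042, Gamma_xxy = -0.042628, Gamma_xyy = 0.454695, Gamma_yxx = -0.839557, Gamma_yxy = 0.052472, Gamma_yyy = -0.559705; k3 = (-0.509551, 0.136753, -0.191532, 0.235765)
  k4: at (x, y) = (-0.050955, -0.986325), (dx/dtau, dy/dtau) = (-0.519153, 0.148576); Gamma_xxx = 0.679563, Gamma_xxy = -0.042473, Gamma_xyy = 0.453042, Gamma_yxx = -0.870748, Gamma_yxy = 0.054422, Gamma_yyy = -0.580498; k4 = (-0.519153, 0.148576, -0.199709, 0.255894)
  Y <- Y + (h/6)(k1 + 2k2 + 2k3 + k4): x = -0.0509, y = -0.9864, dx/dtau = -0.5191, dy/dtau = 0.1486
step 2:
  k1: at (x, y) = (-0.050943, -0.986353), (dx/dtau, dy/dtau) = (-0.519135, 0.148579); Gamma_xxx = 0.679545, Gamma_xxy = -0.042472, Gamma_xyy = 0.453030, Gamma_yxx = -0.870727, Gamma_yxy = 0.054420, Gamma_yyy = -0.580485; k1 = (-0.519135, 0.148579, -0.199691, 0.255872)
  k2: at (x, y) = (-0.076900, -0.978924), (dx/dtau, dy/dtau) = (-0.529119, 0.161373); Gamma_xxx = 0.675724, Gamma_xxy = -0.042233, Gamma_xyy = 0.450483, Gamma_yxx = -0.903894, Gamma_yxy = 0.056493, Gamma_yyy = -0.602596; k2 = (-0.529119, 0.161373, -0.208124, 0.278400)
  k3: at (x, y) = (-0.077399, -0.978285), (dx/dtau, dy/dtau) = (-0.529541, 0.162499); Gamma_xxx = 0.676023, Gamma_xxy = -0.042251, Gamma_xyy = 0.450682, Gamma_yxx = -0.904663, Gamma_yxy = 0.056541, Gamma_yyy = -0.603108; k3 = (-0.529541, 0.162499, -0.208738, 0.279336)
  k4: at (x, y) = (-0.103897, -0.970103), (dx/dtau, dy/dtau) = (-0.540008, 0.176513); Gamma_xxx = 0.670666, Gamma_xxy = -0.041917, Gamma_xyy = 0.447111, Gamma_yxx = -0.940128, Gamma_yxy = 0.058758, Gamma_yyy = -0.626752; k4 = (-0.540008, 0.176513, -0.217494, 0.304879)
  Y <- Y + (h/6)(k1 + 2k2 + 2k3 + k4): x = -0.1039, y = -0.9701, dx/dtau = -0.5400, dy/dtau = 0.1765
step 3:
  k1: at (x, y) = (-0.103884, -0.970139), (dx/dtau, dy/dtau) = (-0.539983, 0.176516); Gamma_xxx = 0.670643, Gamma_xxy = -0.041915, Gamma_xyy = 0.447096, Gamma_yxx = -0.940101, Gamma_yxy = 0.058756, Gamma_yyy = -0.626734; k1 = (-0.539983, 0.176516, -0.217468, 0.304845)
  k2: at (x, y) = (-0.130883, -0.961314), (dx/dtau, dy/dtau) = (-0.550857, 0.191758); Gamma_xxx = 0.663352, Gamma_xxy = -0.041459, Gamma_xyy = 0.442235, Gamma_yxx = -0.977868, Gamma_yxy = 0.061117, Gamma_yyy = -0.651912; k2 = (-0.550857, 0.191758, -0.226310, 0.333610)
  k3: at (x, y) = (-0.131427, -0.960551), (dx/dtau, dy/dtau) = (-0.551299, 0.193197); Gamma_xxx = 0.663662, Gamma_xxy = -0.041479, Gamma_xyy = 0.442441, Gamma_yxx = -0.978835, Gamma_yxy = 0.061177, Gamma_yyy = -0.652557; k3 = (-0.551299, 0.193197, -0.227057, 0.334886)
  k4: at (x, y) = (-0.159014, -0.950820), (dx/dtau, dy/dtau) = (-0.562689, 0.210005); Gamma_xxx = 0.654126, Gamma_xxy = -0.040883, Gamma_xyy = 0.436084, Gamma_yxx = -1.019291, Gamma_yxy = 0.063706, Gamma_yyy = -0.679527; k4 = (-0.562689, 0.210005, -0.236003, 0.367751)
  Y <- Y + (h/6)(k1 + 2k2 + 2k3 + k4): x = -0.1590, y = -0.9509, dx/dtau = -0.5627, dy/dtau = 0.2100
step 4:
  k1: at (x, y) = (-0.159000, -0.950866), (dx/dtau, dy/dtau) = (-0.562653, 0.210009); Gamma_xxx = 0.654097, Gamma_xxy = -0.040881, Gamma_xyy = 0.436065, Gamma_yxx = -1.019255, Gamma_yxy = 0.063703, Gamma_yyy = -0.679503; k1 = (-0.562653, 0.210009, -0.235967, 0.367698)
  k2: at (x, y) = (-0.187133, -0.940365), (dx/dtau, dy/dtau) = (-0.574452, 0.228394); Gamma_xxx = 0.641749, Gamma_xxy = -0.040109, Gamma_xyy = 0.427833, Gamma_yxx = -1.062354, Gamma_yxy = 0.066397, Gamma_yyy = -0.708236; k2 = (-0.574452, 0.228394, -0.244616, 0.404938)
  k3: at (x, y) = (-0.187723, -0.939446), (dx/dtau, dy/dtau) = (-0.574884, 0.230256); Gamma_xxx = 0.642050, Gamma_xxy = -0.040128, Gamma_xyy = 0.428033, Gamma_yxx = -1.063583, Gamma_yxy = 0.066474, Gamma_yyy = -0.709055; k3 = (-0.574884, 0.230256, -0.245509, 0.406696)
  k4: at (x, y) = (-0.216489, -0.927840), (dx/dtau, dy/dtau) = (-0.587204, 0.250679); Gamma_xxx = 0.626397, Gamma_xxy = -0.039150, Gamma_xyy = 0.417598, Gamma_yxx = -1.109772, Gamma_yxy = 0.069361, Gamma_yyy = -0.739848; k4 = (-0.587204, 0.250679, -0.253754, 0.449571)
  Y <- Y + (h/6)(k1 + 2k2 + 2k3 + k4): x = -0.2165, y = -0.9279, dx/dtau = -0.5872, dy/dtau = 0.2507

Answer: x = -0.2165, y = -0.9279, dx/dtau = -0.5872, dy/dtau = 0.2507


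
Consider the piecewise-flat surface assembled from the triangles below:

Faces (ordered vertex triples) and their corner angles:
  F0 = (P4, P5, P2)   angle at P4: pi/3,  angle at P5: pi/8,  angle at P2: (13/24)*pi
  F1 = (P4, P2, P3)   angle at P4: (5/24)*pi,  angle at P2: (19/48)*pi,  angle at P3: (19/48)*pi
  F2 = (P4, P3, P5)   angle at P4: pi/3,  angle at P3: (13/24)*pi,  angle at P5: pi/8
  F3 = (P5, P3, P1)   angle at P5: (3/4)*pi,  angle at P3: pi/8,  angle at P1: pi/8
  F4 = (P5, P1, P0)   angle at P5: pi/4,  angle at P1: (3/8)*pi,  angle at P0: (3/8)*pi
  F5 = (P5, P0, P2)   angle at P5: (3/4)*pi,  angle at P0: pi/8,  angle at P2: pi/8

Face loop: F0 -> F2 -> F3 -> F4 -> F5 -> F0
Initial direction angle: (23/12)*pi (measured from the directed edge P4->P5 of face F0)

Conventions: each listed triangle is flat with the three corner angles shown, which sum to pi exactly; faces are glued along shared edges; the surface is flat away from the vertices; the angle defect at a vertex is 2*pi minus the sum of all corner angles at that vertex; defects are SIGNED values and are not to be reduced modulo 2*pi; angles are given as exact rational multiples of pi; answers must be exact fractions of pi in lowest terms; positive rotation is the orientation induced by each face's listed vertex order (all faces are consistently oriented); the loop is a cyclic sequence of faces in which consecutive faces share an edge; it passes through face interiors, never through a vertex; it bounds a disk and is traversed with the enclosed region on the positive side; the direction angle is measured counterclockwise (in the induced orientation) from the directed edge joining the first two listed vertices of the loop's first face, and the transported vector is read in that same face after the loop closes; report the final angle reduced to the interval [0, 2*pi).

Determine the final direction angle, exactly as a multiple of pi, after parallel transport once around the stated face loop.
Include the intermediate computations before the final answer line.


enclosed vertex P5: corner angles sum to 2*pi, defect = 2*pi - 2*pi = 0
summing the enclosed defects onto the initial angle, mod 2*pi in the induced orientation:
final angle = (23/12)*pi + 0 = (23/12)*pi (mod 2*pi)

Answer: final direction angle = (23/12)*pi


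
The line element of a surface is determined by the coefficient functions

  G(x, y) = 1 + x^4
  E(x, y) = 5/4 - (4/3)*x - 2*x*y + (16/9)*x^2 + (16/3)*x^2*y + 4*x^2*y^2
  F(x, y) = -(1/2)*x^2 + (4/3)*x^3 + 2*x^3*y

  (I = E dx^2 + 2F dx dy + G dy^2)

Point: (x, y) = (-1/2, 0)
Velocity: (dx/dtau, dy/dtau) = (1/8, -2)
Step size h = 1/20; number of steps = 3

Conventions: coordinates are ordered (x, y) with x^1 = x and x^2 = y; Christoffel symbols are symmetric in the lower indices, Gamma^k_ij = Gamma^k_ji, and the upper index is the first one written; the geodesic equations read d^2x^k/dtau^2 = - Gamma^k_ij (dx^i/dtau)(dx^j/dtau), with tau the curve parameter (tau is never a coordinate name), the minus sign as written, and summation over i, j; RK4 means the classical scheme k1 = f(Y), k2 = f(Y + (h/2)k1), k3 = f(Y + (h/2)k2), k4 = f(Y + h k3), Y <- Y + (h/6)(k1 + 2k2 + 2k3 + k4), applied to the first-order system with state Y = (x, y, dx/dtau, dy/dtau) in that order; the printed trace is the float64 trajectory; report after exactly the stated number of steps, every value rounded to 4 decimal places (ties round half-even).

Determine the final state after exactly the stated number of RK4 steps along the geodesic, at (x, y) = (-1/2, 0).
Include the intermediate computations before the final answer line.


f(Y) = (dx/dtau, dy/dtau, -Gamma^x_ij Y'^i Y'^j, -Gamma^y_ij Y'^i Y'^j) with the Gammas evaluated at the stage position; h = 0.050000; intermediate values shown to 6 dp
step 0: x = -0.5000, y = 0.0000, dx/dtau = 0.1250, dy/dtau = -2.0000
step 1:
  k1: at (x, y) = (-0.500000, 0.000000), (dx/dtau, dy/dtau) = (0.125000, -2.000000); Gamma_xxx = -0.641834, Gamma_xxy = 0.481375, Gamma_xyy = 0.000000, Gamma_yxx = 0.137536, Gamma_yxy = -0.103152, Gamma_yyy = 0.000000; k1 = (0.125000, -2.000000, 0.250716, -0.053725)
  k2: at (x, y) = (-0.496875, -0.050000), (dx/dtau, dy/dtau) = (0.131268, -2.001343); Gamma_xxx = -0.596906, Gamma_xxy = 0.480953, Gamma_xyy = 0.000000, Gamma_yxx = 0.132428, Gamma_yxy = -0.106703, Gamma_yyy = 0.000000; k2 = (0.131268, -2.001343, 0.262990, -0.058346)
  k3: at (x, y) = (-0.496718, -0.050034), (dx/dtau, dy/dtau) = (0.131575, -2.001459); Gamma_xxx = -0.596903, Gamma_xxy = 0.480825, Gamma_xyy = 0.000000, Gamma_yxx = 0.132370, Gamma_yxy = -0.106629, Gamma_yyy = 0.000000; k3 = (0.131575, -2.001459, 0.263576, -0.058451)
  k4: at (x, y) = (-0.493421, -0.100073), (dx/dtau, dy/dtau) = (0.138179, -2.002923); Gamma_xxx = -0.550287, Gamma_xxy = 0.479220, Gamma_xyy = 0.000000, Gamma_yxx = 0.126495, Gamma_yxy = -0.110158, Gamma_yyy = 0.000000; k4 = (0.138179, -2.002923, 0.275766, -0.063390)
  Y <- Y + (h/6)(k1 + 2k2 + 2k3 + k4): x = -0.4934, y = -0.1001, dx/dtau = 0.1382, dy/dtau = -2.0029
step 2:
  k1: at (x, y) = (-0.493426, -0.100071), (dx/dtau, dy/dtau) = (0.138163, -2.002923); Gamma_xxx = -0.550288, Gamma_xxy = 0.479224, Gamma_xyy = 0.000000, Gamma_yxx = 0.126496, Gamma_yxy = -0.110161, Gamma_yyy = 0.000000; k1 = (0.138163, -2.002923, 0.275737, -0.063384)
  k2: at (x, y) = (-0.489972, -0.150144), (dx/dtau, dy/dtau) = (0.145057, -2.004507); Gamma_xxx = -0.502132, Gamma_xxy = 0.476321, Gamma_xyy = 0.000000, Gamma_yxx = 0.119810, Gamma_yxy = -0.113651, Gamma_yyy = 0.000000; k2 = (0.145057, -2.004507, 0.287563, -0.068613)
  k3: at (x, y) = (-0.489800, -0.150184), (dx/dtau, dy/dtau) = (0.145353, -2.004638); Gamma_xxx = -0.502110, Gamma_xxy = 0.476170, Gamma_xyy = 0.000000, Gamma_yxx = 0.119746, Gamma_yxy = -0.113560, Gamma_yyy = 0.000000; k3 = (0.145353, -2.004638, 0.288100, -0.068708)
  k4: at (x, y) = (-0.486159, -0.200303), (dx/dtau, dy/dtau) = (0.152568, -2.006358); Gamma_xxx = -0.452591, Gamma_xxy = 0.471801, Gamma_xyy = 0.000000, Gamma_yxx = 0.112192, Gamma_yxy = -0.116954, Gamma_yyy = 0.000000; k4 = (0.152568, -2.006358, 0.299378, -0.074212)
  Y <- Y + (h/6)(k1 + 2k2 + 2k3 + k4): x = -0.4862, y = -0.2003, dx/dtau = 0.1526, dy/dtau = -2.0064
step 3:
  k1: at (x, y) = (-0.486163, -0.200301), (dx/dtau, dy/dtau) = (0.152550, -2.006358); Gamma_xxx = -0.452593, Gamma_xxy = 0.471806, Gamma_xyy = 0.000000, Gamma_yxx = 0.112194, Gamma_yxy = -0.116957, Gamma_yyy = 0.000000; k1 = (0.152550, -2.006358, 0.299344, -0.074205)
  k2: at (x, y) = (-0.482349, -0.250460), (dx/dtau, dy/dtau) = (0.160034, -2.008213); Gamma_xxx = -0.401976, Gamma_xxy = 0.465857, Gamma_xyy = 0.000000, Gamma_yxx = 0.103741, Gamma_yxy = -0.120227, Gamma_yyy = 0.000000; k2 = (0.160034, -2.008213, 0.309732, -0.079935)
  k3: at (x, y) = (-0.482162, -0.250506), (dx/dtau, dy/dtau) = (0.160294, -2.008356); Gamma_xxx = -0.401938, Gamma_xxy = 0.465684, Gamma_xyy = 0.000000, Gamma_yxx = 0.103674, Gamma_yxy = -0.120116, Gamma_yyy = 0.000000; k3 = (0.160294, -2.008356, 0.310160, -0.080001)
  k4: at (x, y) = (-0.478149, -0.300719), (dx/dtau, dy/dtau) = (0.168058, -2.010358); Gamma_xxx = -0.350527, Gamma_xxy = 0.458000, Gamma_xyy = 0.000000, Gamma_yxx = 0.094287, Gamma_yxy = -0.123196, Gamma_yyy = 0.000000; k4 = (0.168058, -2.010358, 0.319378, -0.085908)
  Y <- Y + (h/6)(k1 + 2k2 + 2k3 + k4): x = -0.4782, y = -0.3007, dx/dtau = 0.1680, dy/dtau = -2.0104

Answer: x = -0.4782, y = -0.3007, dx/dtau = 0.1680, dy/dtau = -2.0104


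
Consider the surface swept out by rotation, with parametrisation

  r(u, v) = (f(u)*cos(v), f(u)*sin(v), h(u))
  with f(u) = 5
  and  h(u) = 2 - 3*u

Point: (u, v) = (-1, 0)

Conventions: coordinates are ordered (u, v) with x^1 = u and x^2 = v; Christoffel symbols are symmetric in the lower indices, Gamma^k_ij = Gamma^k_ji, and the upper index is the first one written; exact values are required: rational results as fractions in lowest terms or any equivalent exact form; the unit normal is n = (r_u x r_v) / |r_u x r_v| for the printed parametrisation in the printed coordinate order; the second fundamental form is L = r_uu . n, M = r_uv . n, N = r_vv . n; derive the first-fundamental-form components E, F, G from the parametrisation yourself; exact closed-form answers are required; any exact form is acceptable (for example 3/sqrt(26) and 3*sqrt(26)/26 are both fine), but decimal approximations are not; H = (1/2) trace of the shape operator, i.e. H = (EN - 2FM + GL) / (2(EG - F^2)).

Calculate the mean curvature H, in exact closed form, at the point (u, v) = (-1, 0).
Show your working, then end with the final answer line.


f = 5, f' = 0, f'' = 0, h' = -3, h'' = 0
E = 9, F = 0, G = 25; answer radicand W^2 = 9
unnormalised second-form numerators: l = 0, m = 0, n = -15; L = l/sqrt(9), and similarly M = m/sqrt(W^2), N = n/sqrt(W^2)
H = (E*n - 2*F*m + G*l) / (2*(EG - F^2)*sqrt(W^2)); E*n - 2*F*m + G*l = -135, EG - F^2 = 225, so H = (-3/10)/sqrt(9)

Answer: H = -1/10


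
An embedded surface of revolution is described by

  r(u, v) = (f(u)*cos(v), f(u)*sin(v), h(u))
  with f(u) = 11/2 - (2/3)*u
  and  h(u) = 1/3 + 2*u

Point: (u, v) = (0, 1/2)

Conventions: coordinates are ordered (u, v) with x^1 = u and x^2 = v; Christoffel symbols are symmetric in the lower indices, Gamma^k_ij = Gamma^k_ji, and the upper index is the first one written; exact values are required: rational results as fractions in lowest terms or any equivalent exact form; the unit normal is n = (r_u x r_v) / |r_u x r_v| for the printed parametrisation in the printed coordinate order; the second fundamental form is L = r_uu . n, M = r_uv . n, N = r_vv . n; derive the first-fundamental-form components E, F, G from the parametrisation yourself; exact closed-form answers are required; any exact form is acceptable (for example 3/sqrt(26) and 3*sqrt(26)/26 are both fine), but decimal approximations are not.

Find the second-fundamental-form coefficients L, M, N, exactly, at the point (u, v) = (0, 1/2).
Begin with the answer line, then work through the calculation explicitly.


Answer: L = 0, M = 0, N = 33*sqrt(10)/20

f = 11/2, f' = -2/3, f'' = 0, h' = 2, h'' = 0
E = 40/9, F = 0, G = 121/4; answer radicand W^2 = 40/9
unnormalised second-form numerators: l = 0, m = 0, n = 11; L = l/sqrt(40/9), and similarly M = m/sqrt(W^2), N = n/sqrt(W^2)


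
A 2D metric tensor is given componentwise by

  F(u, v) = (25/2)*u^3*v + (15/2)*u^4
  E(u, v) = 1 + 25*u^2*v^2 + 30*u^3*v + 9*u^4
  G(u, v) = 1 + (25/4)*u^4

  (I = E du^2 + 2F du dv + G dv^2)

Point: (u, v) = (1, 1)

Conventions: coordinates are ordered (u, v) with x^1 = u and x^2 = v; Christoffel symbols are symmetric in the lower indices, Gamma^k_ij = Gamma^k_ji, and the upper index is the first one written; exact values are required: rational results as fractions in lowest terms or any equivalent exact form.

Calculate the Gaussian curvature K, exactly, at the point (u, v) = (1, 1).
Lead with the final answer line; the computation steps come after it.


Answer: K = -16/3249

E = 65, F = 20, G = 29/4, EG - F^2 = 285/4 at the point
E_u = 176, E_v = 80, F_u = 135/2, F_v = 25/2, G_u = 25, G_v = 0
E_vv = 50, F_uv = 75/2, G_uu = 75
Apply the Brioschi formula K = (det M1 - det M2)/(EG - F^2)^2 over the derivative matrices of E, F, G.
M1 = [[-E_vv/2 + F_uv - G_uu/2, E_u/2, F_u - E_v/2], [F_v - G_u/2, E, F], [G_v/2, F, G]] = [[-25, 88, 55/2], [0, 65, 20], [0, 20, 29/4]]; det M1 = -7125/4
M2 = [[0, E_v/2, G_u/2], [E_v/2, E, F], [G_u/2, F, G]] = [[0, 40, 25/2], [40, 65, 20], [25/2, 20, 29/4]]; det M2 = -7025/4
det M1 - det M2 = -25; K = -25 / (285/4)^2 = -16/3249


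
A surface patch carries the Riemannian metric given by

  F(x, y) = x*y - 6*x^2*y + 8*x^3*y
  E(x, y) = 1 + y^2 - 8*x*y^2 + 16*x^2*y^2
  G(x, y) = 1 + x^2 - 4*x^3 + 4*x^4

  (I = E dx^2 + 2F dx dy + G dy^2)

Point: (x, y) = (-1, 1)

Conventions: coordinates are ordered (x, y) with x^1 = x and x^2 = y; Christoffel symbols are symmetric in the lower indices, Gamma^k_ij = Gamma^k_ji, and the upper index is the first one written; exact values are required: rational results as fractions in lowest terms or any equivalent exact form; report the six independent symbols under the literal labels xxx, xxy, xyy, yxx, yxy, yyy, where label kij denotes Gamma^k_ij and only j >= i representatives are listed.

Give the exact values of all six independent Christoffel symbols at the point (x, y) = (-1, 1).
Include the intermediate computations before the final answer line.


E = 26, F = -15, G = 10 at the point
E_x = -40, E_y = 50, F_x = 37, F_y = -15, G_x = -30, G_y = 0
EG - F^2 = 35;  g^inv = (1/35) * [[10, 15], [15, 26]]
first-kind symbols [ij,l] = (1/2)(d_i g_jl + d_j g_il - d_l g_ij): [xx,x] = E_x/2 = -20, [xx,y] = F_x - E_y/2 = 12, [xy,x] = E_y/2 = 25, [xy,y] = G_x/2 = -15, [yy,x] = F_y - G_x/2 = 0, [yy,y] = G_y/2 = 0
Gamma^x_ij = (G*[ij,x] - F*[ij,y])/(EG - F^2), Gamma^y_ij = (E*[ij,y] - F*[ij,x])/(EG - F^2)

Answer: Gamma_xxx = -4/7, Gamma_xxy = 5/7, Gamma_xyy = 0, Gamma_yxx = 12/35, Gamma_yxy = -3/7, Gamma_yyy = 0


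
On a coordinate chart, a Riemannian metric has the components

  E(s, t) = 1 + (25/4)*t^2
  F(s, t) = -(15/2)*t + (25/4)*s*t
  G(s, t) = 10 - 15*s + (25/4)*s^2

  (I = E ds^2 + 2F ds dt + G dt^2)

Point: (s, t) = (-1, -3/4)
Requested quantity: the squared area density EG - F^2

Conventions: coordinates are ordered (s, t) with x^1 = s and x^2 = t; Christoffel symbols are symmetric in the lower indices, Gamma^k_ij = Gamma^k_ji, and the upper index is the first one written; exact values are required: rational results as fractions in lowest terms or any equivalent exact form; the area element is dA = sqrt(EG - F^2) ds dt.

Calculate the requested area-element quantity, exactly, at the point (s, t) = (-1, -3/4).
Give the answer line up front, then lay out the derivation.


Answer: EG - F^2 = 2225/64

E = 289/64, F = 165/16, G = 125/4; EG - F^2 = 2225/64


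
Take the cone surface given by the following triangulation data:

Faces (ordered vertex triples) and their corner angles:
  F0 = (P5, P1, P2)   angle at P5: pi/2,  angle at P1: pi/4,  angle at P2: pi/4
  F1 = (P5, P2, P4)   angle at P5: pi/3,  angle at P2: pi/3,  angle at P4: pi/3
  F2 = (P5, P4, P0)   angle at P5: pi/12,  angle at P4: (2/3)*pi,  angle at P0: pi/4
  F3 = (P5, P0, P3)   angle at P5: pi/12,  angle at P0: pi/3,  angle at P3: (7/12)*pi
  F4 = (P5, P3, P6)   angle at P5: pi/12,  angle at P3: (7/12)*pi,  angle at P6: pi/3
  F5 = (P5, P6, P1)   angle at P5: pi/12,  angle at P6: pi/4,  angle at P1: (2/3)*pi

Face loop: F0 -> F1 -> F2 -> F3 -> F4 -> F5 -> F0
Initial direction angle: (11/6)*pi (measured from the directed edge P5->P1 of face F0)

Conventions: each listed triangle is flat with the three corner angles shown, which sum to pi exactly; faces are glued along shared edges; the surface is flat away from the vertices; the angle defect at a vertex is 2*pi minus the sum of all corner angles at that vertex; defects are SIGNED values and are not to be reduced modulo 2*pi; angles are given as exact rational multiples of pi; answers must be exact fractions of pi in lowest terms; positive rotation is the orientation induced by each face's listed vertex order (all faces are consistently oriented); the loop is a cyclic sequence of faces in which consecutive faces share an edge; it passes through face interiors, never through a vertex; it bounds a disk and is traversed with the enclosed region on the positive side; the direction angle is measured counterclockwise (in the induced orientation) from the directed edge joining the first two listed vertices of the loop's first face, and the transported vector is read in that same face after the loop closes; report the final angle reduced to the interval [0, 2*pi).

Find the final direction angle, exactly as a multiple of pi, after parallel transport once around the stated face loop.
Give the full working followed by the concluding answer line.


enclosed vertex P5: corner angles sum to (7/6)*pi, defect = 2*pi - (7/6)*pi = (5/6)*pi
transport around the loop rotates by the sum of enclosed defects; add to the initial angle mod 2*pi
final angle = (11/6)*pi + (5/6)*pi = (2/3)*pi (mod 2*pi)

Answer: final direction angle = (2/3)*pi


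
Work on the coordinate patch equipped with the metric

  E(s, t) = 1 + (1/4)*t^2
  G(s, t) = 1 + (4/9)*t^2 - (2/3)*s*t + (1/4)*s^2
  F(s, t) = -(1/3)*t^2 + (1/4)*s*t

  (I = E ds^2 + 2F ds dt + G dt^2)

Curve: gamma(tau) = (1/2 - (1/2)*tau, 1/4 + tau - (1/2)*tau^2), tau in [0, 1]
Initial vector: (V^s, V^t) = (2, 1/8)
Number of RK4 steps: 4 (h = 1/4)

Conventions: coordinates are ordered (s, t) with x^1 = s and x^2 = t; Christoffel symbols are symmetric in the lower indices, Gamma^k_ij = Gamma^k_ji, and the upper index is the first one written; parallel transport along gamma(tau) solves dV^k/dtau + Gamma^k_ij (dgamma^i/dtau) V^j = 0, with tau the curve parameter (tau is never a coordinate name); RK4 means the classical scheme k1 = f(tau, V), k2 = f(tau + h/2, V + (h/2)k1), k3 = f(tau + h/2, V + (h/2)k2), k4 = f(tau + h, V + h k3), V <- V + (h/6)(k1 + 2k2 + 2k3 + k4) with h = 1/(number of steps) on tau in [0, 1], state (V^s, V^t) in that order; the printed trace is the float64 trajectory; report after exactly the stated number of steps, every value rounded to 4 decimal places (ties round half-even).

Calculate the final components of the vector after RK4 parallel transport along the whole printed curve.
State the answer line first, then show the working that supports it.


Answer: V^s = 1.9123, V^t = 0.1767

gamma'(tau) = (-1/2, 1 - tau); f(tau, V)^k = -Gamma^k_ij(gamma(tau)) gamma'^i(tau) V^j; h = 1/4; intermediate values shown to 6 dp
curve data and Christoffel symbols at the stage parameters:
  tau = 0.000000: gamma = (0.500000, 0.250000), gamma' = (-0.500000, 1.000000); Gamma_sss = 0.000000, Gamma_sst = 0.061121, Gamma_stt = -0.081494, Gamma_tss = 0.000000, Gamma_tst = 0.040747, Gamma_ttt = -0.054329
  tau = 0.125000: gamma = (0.437500, 0.367188), gamma' = (-0.500000, 0.875000); Gamma_sss = 0.000000, Gamma_sst = 0.088745, Gamma_stt = -0.118327, Gamma_tss = 0.000000, Gamma_tst = -0.012588, Gamma_ttt = 0.016784
  tau = 0.250000: gamma = (0.375000, 0.468750), gamma' = (-0.500000, 0.750000); Gamma_sss = 0.000000, Gamma_sst = 0.109464, Gamma_stt = -0.145952, Gamma_tss = 0.000000, Gamma_tst = -0.058381, Gamma_ttt = 0.077841
  tau = 0.375000: gamma = (0.312500, 0.554688), gamma' = (-0.500000, 0.625000); Gamma_sss = 0.000000, Gamma_sst = 0.123536, Gamma_stt = -0.164715, Gamma_tss = 0.000000, Gamma_tst = -0.095117, Gamma_ttt = 0.126823
  tau = 0.500000: gamma = (0.250000, 0.625000), gamma' = (-0.500000, 0.500000); Gamma_sss = 0.000000, Gamma_sst = 0.132110, Gamma_stt = -0.176147, Gamma_tss = 0.000000, Gamma_tst = -0.123303, Gamma_ttt = 0.164404
  tau = 0.625000: gamma = (0.187500, 0.679688), gamma' = (-0.500000, 0.375000); Gamma_sss = 0.000000, Gamma_sst = 0.136522, Gamma_stt = -0.182030, Gamma_tss = 0.000000, Gamma_tst = -0.144369, Gamma_ttt = 0.192491
  tau = 0.750000: gamma = (0.125000, 0.718750), gamma' = (-0.500000, 0.250000); Gamma_sss = 0.000000, Gamma_sst = 0.137928, Gamma_stt = -0.183904, Gamma_tss = 0.000000, Gamma_tst = -0.159917, Gamma_ttt = 0.213222
  tau = 0.875000: gamma = (0.062500, 0.742188), gamma' = (-0.500000, 0.125000); Gamma_sss = 0.000000, Gamma_sst = 0.137180, Gamma_stt = -0.182906, Gamma_tss = 0.000000, Gamma_tst = -0.171354, Gamma_ttt = 0.228473
  tau = 1.000000: gamma = (0.000000, 0.750000), gamma' = (-0.500000, 0.000000); Gamma_sss = 0.000000, Gamma_sst = 0.134831, Gamma_stt = -0.179775, Gamma_tss = 0.000000, Gamma_tst = -0.179775, Gamma_ttt = 0.239700
step 0: V^s = 2.0000, V^t = 0.1250
step 1: k1 = (-0.108234, -0.072156), k2 = (-0.137099, 0.019447), k3 = (-0.135125, 0.019167), k4 = (-0.140111, 0.074726); V <- V + (h/6)(k1 + 2k2 + 2k3 + k4): V^s = 1.9670, V^t = 0.1283
step 2: k1 = (-0.140414, 0.074887), k2 = (-0.127836, 0.098428), k3 = (-0.127472, 0.098148), k4 = (-0.104263, 0.097312); V <- V + (h/6)(k1 + 2k2 + 2k3 + k4): V^s = 1.9355, V^t = 0.1519
step 3: k1 = (-0.104440, 0.097477), k2 = (-0.076022, 0.080392), k3 = (-0.076496, 0.080892), k4 = (-0.046299, 0.053680); V <- V + (h/6)(k1 + 2k2 + 2k3 + k4): V^s = 1.9165, V^t = 0.1716
step 4: k1 = (-0.046359, 0.053750), k2 = (-0.016454, 0.020553), k3 = (-0.016898, 0.021107), k4 = (0.011926, -0.015901); V <- V + (h/6)(k1 + 2k2 + 2k3 + k4): V^s = 1.9123, V^t = 0.1767


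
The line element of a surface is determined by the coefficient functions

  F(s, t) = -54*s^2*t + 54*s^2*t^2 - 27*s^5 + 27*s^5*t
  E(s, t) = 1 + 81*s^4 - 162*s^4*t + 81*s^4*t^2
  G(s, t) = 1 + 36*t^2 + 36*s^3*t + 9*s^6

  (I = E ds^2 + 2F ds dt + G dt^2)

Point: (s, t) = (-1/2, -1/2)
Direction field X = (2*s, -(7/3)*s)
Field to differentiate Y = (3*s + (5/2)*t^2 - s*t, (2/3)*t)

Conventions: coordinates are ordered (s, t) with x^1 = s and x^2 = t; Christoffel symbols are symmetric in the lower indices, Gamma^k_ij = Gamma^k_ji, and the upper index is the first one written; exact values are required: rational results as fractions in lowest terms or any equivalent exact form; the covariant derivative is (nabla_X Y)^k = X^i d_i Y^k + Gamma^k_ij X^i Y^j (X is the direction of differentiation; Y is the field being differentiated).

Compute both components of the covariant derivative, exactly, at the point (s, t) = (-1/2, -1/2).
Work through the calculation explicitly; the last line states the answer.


E = 793/64, F = 729/64, G = 793/64 at the point
E_s = -729/8, E_t = -243/16, F_s = -1701/32, F_t = -891/32, G_s = -243/16, G_t = -81/2
EG - F^2 = 761/32;  g^inv = (32/761) * [[793/64, -729/64], [-729/64, 793/64]]
first-kind symbols [ij,l] = (1/2)(d_i g_jl + d_j g_il - d_l g_ij): [ss,s] = E_s/2 = -729/16, [ss,t] = F_s - E_t/2 = -729/16, [st,s] = E_t/2 = -243/32, [st,t] = G_s/2 = -243/32, [tt,s] = F_t - G_s/2 = -81/4, [tt,t] = G_t/2 = -81/4
Gamma^s_ij = (G*[ij,s] - F*[ij,t])/(EG - F^2), Gamma^t_ij = (E*[ij,t] - F*[ij,s])/(EG - F^2)
Gamma_sss = -1458/761, Gamma_sst = -243/761, Gamma_stt = -648/761, Gamma_tss = -1458/761, Gamma_tst = -243/761, Gamma_ttt = -648/761
X = (-1, 7/6), Y = (-9/8, -1/3) at the point

Answer: (nabla_X Y)^s = -268295/36528, (nabla_X Y)^t = -80413/109584


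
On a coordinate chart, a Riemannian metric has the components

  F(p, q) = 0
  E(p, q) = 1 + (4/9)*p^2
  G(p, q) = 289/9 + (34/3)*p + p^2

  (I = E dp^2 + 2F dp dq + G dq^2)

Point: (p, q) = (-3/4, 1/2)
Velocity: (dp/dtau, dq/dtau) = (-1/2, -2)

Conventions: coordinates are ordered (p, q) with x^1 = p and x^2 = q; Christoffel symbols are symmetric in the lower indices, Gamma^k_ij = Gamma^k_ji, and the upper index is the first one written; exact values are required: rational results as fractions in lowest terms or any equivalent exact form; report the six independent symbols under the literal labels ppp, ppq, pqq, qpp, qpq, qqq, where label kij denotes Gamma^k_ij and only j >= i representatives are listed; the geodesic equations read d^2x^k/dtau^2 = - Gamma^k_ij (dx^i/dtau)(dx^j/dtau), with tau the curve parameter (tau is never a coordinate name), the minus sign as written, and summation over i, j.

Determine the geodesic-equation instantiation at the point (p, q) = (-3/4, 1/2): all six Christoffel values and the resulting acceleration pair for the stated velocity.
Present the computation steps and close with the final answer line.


E = 5/4, F = 0, G = 3481/144 at the point
E_p = -2/3, E_q = 0, F_p = 0, F_q = 0, G_p = 59/6, G_q = 0
EG - F^2 = 17405/576;  g^inv = (576/17405) * [[3481/144, 0], [0, 5/4]]
first-kind symbols [ij,l] = (1/2)(d_i g_jl + d_j g_il - d_l g_ij): [pp,p] = E_p/2 = -1/3, [pp,q] = F_p - E_q/2 = 0, [pq,p] = E_q/2 = 0, [pq,q] = G_p/2 = 59/12, [qq,p] = F_q - G_p/2 = -59/12, [qq,q] = G_q/2 = 0
Gamma^p_ij = (G*[ij,p] - F*[ij,q])/(EG - F^2), Gamma^q_ij = (E*[ij,q] - F*[ij,p])/(EG - F^2)
Gamma_ppp = -4/15, Gamma_ppq = 0, Gamma_pqq = -59/15, Gamma_qpp = 0, Gamma_qpq = 12/59, Gamma_qqq = 0
d^2p/dtau^2 = -(Gamma_ppp*(-1/2)^2 + 2*Gamma_ppq*(-1/2)*(-2) + Gamma_pqq*(-2)^2) = 79/5
d^2q/dtau^2 = -(Gamma_qpp*(-1/2)^2 + 2*Gamma_qpq*(-1/2)*(-2) + Gamma_qqq*(-2)^2) = -24/59

Answer: Gamma_ppp = -4/15, Gamma_ppq = 0, Gamma_pqq = -59/15, Gamma_qpp = 0, Gamma_qpq = 12/59, Gamma_qqq = 0; accelerations (d^2p/dtau^2, d^2q/dtau^2) = (79/5, -24/59)
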